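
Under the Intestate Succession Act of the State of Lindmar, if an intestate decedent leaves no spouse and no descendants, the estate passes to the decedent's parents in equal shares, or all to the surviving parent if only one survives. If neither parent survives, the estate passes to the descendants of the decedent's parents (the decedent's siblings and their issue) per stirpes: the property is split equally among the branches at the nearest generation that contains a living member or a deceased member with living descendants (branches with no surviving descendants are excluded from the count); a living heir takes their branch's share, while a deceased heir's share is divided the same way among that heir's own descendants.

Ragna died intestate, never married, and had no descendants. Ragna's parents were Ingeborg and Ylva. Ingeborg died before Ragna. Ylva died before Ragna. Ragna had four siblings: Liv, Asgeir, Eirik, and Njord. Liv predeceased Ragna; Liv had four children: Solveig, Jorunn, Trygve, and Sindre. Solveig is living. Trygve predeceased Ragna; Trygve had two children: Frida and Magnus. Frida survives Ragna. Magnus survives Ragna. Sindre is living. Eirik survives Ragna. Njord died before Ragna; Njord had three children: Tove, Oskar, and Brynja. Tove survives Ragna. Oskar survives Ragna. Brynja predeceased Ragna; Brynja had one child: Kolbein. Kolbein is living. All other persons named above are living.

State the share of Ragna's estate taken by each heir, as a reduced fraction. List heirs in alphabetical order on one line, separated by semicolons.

Neither parent survives and there are no descendants, so the estate passes to Ragna's siblings and their issue per stirpes.
The estate is divided into 4 equal shares of 1/4 among Liv, Asgeir, Eirik, Njord.
Liv predeceased; the 1/4 allotted to Liv's branch passes to Liv's issue by representation.
The 1/4 is divided into 4 equal shares of 1/16 among Solveig, Jorunn, Trygve, Sindre.
Solveig is living and takes 1/16.
Jorunn is living and takes 1/16.
Trygve predeceased; the 1/16 allotted to Trygve's branch passes to Trygve's issue by representation.
The 1/16 is divided into 2 equal shares of 1/32 among Frida, Magnus.
Frida is living and takes 1/32.
Magnus is living and takes 1/32.
Sindre is living and takes 1/16.
Asgeir is living and takes 1/4.
Eirik is living and takes 1/4.
Njord predeceased; the 1/4 allotted to Njord's branch passes to Njord's issue by representation.
The 1/4 is divided into 3 equal shares of 1/12 among Tove, Oskar, Brynja.
Tove is living and takes 1/12.
Oskar is living and takes 1/12.
Brynja predeceased; the 1/12 allotted to Brynja's branch passes to Brynja's issue by representation.
Kolbein is the sole taker at this level and receives the full 1/12.

Asgeir 1/4; Eirik 1/4; Frida 1/32; Jorunn 1/16; Kolbein 1/12; Magnus 1/32; Oskar 1/12; Sindre 1/16; Solveig 1/16; Tove 1/12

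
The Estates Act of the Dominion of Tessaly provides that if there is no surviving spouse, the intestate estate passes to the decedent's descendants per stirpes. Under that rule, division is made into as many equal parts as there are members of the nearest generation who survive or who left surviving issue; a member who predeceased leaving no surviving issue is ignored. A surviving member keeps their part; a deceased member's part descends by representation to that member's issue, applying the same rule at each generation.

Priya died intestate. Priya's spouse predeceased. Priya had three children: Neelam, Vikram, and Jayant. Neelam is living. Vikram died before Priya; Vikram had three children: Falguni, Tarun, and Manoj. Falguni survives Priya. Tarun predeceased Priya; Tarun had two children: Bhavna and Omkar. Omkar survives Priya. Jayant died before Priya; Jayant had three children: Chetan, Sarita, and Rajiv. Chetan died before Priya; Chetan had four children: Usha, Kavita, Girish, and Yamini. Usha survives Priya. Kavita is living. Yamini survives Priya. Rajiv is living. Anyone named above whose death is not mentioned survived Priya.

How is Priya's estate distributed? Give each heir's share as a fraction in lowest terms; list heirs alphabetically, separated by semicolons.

Bhavna 1/18; Falguni 1/9; Girish 1/36; Kavita 1/36; Manoj 1/9; Neelam 1/3; Omkar 1/18; Rajiv 1/9; Sarita 1/9; Usha 1/36; Yamini 1/36

There is no surviving spouse, so the entire estate passes to Priya's descendants per stirpes.
The estate is divided into 3 equal shares of 1/3 among Neelam, Vikram, Jayant.
Neelam is living and takes 1/3.
Vikram predeceased; the 1/3 allotted to Vikram's branch passes to Vikram's issue by representation.
The 1/3 is divided into 3 equal shares of 1/9 among Falguni, Tarun, Manoj.
Falguni is living and takes 1/9.
Tarun predeceased; the 1/9 allotted to Tarun's branch passes to Tarun's issue by representation.
The 1/9 is divided into 2 equal shares of 1/18 among Bhavna, Omkar.
Bhavna is living and takes 1/18.
Omkar is living and takes 1/18.
Manoj is living and takes 1/9.
Jayant predeceased; the 1/3 allotted to Jayant's branch passes to Jayant's issue by representation.
The 1/3 is divided into 3 equal shares of 1/9 among Chetan, Sarita, Rajiv.
Chetan predeceased; the 1/9 allotted to Chetan's branch passes to Chetan's issue by representation.
The 1/9 is divided into 4 equal shares of 1/36 among Usha, Kavita, Girish, Yamini.
Usha is living and takes 1/36.
Kavita is living and takes 1/36.
Girish is living and takes 1/36.
Yamini is living and takes 1/36.
Sarita is living and takes 1/9.
Rajiv is living and takes 1/9.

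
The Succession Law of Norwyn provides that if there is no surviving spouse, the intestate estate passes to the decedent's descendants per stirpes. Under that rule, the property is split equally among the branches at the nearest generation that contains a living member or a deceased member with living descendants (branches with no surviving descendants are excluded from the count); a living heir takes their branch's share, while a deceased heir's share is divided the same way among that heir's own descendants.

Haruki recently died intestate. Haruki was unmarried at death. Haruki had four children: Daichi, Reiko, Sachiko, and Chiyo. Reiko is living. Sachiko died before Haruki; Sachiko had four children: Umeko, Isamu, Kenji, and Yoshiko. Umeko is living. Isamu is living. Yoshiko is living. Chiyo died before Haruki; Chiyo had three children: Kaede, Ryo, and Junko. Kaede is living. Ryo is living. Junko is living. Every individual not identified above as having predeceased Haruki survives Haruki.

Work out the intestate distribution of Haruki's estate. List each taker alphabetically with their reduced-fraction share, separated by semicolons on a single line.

There is no surviving spouse, so the entire estate passes to Haruki's descendants per stirpes.
The estate is divided into 4 equal shares of 1/4 among Daichi, Reiko, Sachiko, Chiyo.
Daichi is living and takes 1/4.
Reiko is living and takes 1/4.
Sachiko predeceased; the 1/4 allotted to Sachiko's branch passes to Sachiko's issue by representation.
The 1/4 is divided into 4 equal shares of 1/16 among Umeko, Isamu, Kenji, Yoshiko.
Umeko is living and takes 1/16.
Isamu is living and takes 1/16.
Kenji is living and takes 1/16.
Yoshiko is living and takes 1/16.
Chiyo predeceased; the 1/4 allotted to Chiyo's branch passes to Chiyo's issue by representation.
The 1/4 is divided into 3 equal shares of 1/12 among Kaede, Ryo, Junko.
Kaede is living and takes 1/12.
Ryo is living and takes 1/12.
Junko is living and takes 1/12.

Daichi 1/4; Isamu 1/16; Junko 1/12; Kaede 1/12; Kenji 1/16; Reiko 1/4; Ryo 1/12; Umeko 1/16; Yoshiko 1/16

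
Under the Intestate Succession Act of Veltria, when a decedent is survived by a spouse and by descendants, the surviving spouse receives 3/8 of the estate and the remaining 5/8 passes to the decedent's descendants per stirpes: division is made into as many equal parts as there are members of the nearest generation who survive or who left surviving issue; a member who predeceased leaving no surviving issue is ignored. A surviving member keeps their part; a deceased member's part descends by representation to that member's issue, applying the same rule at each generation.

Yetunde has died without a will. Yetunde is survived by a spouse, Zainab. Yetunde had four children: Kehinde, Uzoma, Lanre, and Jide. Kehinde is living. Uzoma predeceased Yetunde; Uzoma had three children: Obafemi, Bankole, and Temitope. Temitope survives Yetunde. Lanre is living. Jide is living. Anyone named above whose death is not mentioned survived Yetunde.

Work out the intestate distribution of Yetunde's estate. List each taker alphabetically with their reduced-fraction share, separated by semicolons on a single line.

Zainab, as surviving spouse, takes 3/8.
The remaining 5/8 passes to Yetunde's descendants per stirpes.
The 5/8 is divided into 4 equal shares of 5/32 among Kehinde, Uzoma, Lanre, Jide.
Kehinde is living and takes 5/32.
Uzoma predeceased; the 5/32 allotted to Uzoma's branch passes to Uzoma's issue by representation.
The 5/32 is divided into 3 equal shares of 5/96 among Obafemi, Bankole, Temitope.
Obafemi is living and takes 5/96.
Bankole is living and takes 5/96.
Temitope is living and takes 5/96.
Lanre is living and takes 5/32.
Jide is living and takes 5/32.

Bankole 5/96; Jide 5/32; Kehinde 5/32; Lanre 5/32; Obafemi 5/96; Temitope 5/96; Zainab 3/8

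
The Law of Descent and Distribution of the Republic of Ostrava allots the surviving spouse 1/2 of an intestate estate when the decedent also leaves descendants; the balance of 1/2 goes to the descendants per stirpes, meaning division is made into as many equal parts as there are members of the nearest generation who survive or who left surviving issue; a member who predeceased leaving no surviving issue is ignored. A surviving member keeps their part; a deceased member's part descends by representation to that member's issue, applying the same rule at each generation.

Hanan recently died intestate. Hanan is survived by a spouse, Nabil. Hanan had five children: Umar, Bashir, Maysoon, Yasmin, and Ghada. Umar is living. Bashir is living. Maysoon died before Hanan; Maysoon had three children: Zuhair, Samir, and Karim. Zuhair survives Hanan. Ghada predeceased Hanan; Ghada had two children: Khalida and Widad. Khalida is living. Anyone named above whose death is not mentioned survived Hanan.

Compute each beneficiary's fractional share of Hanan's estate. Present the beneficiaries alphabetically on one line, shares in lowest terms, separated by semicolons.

Nabil, as surviving spouse, takes 1/2.
The remaining 1/2 passes to Hanan's descendants per stirpes.
The 1/2 is divided into 5 equal shares of 1/10 among Umar, Bashir, Maysoon, Yasmin, Ghada.
Umar is living and takes 1/10.
Bashir is living and takes 1/10.
Maysoon predeceased; the 1/10 allotted to Maysoon's branch passes to Maysoon's issue by representation.
The 1/10 is divided into 3 equal shares of 1/30 among Zuhair, Samir, Karim.
Zuhair is living and takes 1/30.
Samir is living and takes 1/30.
Karim is living and takes 1/30.
Yasmin is living and takes 1/10.
Ghada predeceased; the 1/10 allotted to Ghada's branch passes to Ghada's issue by representation.
The 1/10 is divided into 2 equal shares of 1/20 among Khalida, Widad.
Khalida is living and takes 1/20.
Widad is living and takes 1/20.

Bashir 1/10; Karim 1/30; Khalida 1/20; Nabil 1/2; Samir 1/30; Umar 1/10; Widad 1/20; Yasmin 1/10; Zuhair 1/30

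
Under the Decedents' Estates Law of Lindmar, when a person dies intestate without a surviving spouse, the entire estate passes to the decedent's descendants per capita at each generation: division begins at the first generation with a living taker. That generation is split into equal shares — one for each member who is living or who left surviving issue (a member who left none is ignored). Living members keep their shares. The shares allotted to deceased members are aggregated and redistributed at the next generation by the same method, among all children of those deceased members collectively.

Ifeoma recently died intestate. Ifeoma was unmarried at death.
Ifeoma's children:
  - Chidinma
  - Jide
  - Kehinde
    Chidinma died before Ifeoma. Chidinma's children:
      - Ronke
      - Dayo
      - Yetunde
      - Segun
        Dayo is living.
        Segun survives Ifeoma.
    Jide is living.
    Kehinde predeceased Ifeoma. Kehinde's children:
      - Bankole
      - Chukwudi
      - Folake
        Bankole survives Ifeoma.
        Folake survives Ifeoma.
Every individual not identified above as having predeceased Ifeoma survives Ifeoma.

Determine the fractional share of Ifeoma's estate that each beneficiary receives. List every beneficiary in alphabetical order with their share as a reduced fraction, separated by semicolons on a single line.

Bankole 2/21; Chukwudi 2/21; Dayo 2/21; Folake 2/21; Jide 1/3; Ronke 2/21; Segun 2/21; Yetunde 2/21

There is no surviving spouse, so the entire estate passes to Ifeoma's descendants per capita at each generation.
At generation 1 (Chidinma, Jide, Kehinde) there are 3 shares of (1)/3 = 1/3 each.
Living: Jide — each takes 1/3.
Deceased: Chidinma and Kehinde. Their combined 2/3 is pooled and carried to generation 2.
At generation 2 (Ronke, Dayo, Yetunde, Segun, Bankole, Chukwudi, Folake) there are 7 shares of (2/3)/7 = 2/21 each.
Living: Ronke, Dayo, Yetunde, Segun, Bankole, Chukwudi, and Folake — each takes 2/21.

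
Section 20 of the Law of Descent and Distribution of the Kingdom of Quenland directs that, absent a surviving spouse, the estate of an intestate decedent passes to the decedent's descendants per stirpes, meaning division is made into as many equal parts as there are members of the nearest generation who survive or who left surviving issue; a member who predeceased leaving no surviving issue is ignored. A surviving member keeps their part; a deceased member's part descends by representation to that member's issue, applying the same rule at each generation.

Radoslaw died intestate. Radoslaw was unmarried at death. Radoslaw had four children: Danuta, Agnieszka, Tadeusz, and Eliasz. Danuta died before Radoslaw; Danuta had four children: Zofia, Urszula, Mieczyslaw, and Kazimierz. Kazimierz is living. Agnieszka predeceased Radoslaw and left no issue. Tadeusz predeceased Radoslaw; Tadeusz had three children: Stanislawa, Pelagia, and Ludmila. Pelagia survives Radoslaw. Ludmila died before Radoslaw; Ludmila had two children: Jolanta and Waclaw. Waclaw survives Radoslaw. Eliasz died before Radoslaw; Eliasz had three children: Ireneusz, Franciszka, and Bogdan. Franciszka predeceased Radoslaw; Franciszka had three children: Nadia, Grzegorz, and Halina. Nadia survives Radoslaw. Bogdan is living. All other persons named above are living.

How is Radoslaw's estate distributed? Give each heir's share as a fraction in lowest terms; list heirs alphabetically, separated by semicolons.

There is no surviving spouse, so the entire estate passes to Radoslaw's descendants per stirpes.
Agnieszka left no surviving issue, so that branch lapses and is disregarded.
The estate is divided into 3 equal shares of 1/3 among Danuta, Tadeusz, Eliasz.
Danuta predeceased; the 1/3 allotted to Danuta's branch passes to Danuta's issue by representation.
The 1/3 is divided into 4 equal shares of 1/12 among Zofia, Urszula, Mieczyslaw, Kazimierz.
Zofia is living and takes 1/12.
Urszula is living and takes 1/12.
Mieczyslaw is living and takes 1/12.
Kazimierz is living and takes 1/12.
Tadeusz predeceased; the 1/3 allotted to Tadeusz's branch passes to Tadeusz's issue by representation.
The 1/3 is divided into 3 equal shares of 1/9 among Stanislawa, Pelagia, Ludmila.
Stanislawa is living and takes 1/9.
Pelagia is living and takes 1/9.
Ludmila predeceased; the 1/9 allotted to Ludmila's branch passes to Ludmila's issue by representation.
The 1/9 is divided into 2 equal shares of 1/18 among Jolanta, Waclaw.
Jolanta is living and takes 1/18.
Waclaw is living and takes 1/18.
Eliasz predeceased; the 1/3 allotted to Eliasz's branch passes to Eliasz's issue by representation.
The 1/3 is divided into 3 equal shares of 1/9 among Ireneusz, Franciszka, Bogdan.
Ireneusz is living and takes 1/9.
Franciszka predeceased; the 1/9 allotted to Franciszka's branch passes to Franciszka's issue by representation.
The 1/9 is divided into 3 equal shares of 1/27 among Nadia, Grzegorz, Halina.
Nadia is living and takes 1/27.
Grzegorz is living and takes 1/27.
Halina is living and takes 1/27.
Bogdan is living and takes 1/9.

Bogdan 1/9; Grzegorz 1/27; Halina 1/27; Ireneusz 1/9; Jolanta 1/18; Kazimierz 1/12; Mieczyslaw 1/12; Nadia 1/27; Pelagia 1/9; Stanislawa 1/9; Urszula 1/12; Waclaw 1/18; Zofia 1/12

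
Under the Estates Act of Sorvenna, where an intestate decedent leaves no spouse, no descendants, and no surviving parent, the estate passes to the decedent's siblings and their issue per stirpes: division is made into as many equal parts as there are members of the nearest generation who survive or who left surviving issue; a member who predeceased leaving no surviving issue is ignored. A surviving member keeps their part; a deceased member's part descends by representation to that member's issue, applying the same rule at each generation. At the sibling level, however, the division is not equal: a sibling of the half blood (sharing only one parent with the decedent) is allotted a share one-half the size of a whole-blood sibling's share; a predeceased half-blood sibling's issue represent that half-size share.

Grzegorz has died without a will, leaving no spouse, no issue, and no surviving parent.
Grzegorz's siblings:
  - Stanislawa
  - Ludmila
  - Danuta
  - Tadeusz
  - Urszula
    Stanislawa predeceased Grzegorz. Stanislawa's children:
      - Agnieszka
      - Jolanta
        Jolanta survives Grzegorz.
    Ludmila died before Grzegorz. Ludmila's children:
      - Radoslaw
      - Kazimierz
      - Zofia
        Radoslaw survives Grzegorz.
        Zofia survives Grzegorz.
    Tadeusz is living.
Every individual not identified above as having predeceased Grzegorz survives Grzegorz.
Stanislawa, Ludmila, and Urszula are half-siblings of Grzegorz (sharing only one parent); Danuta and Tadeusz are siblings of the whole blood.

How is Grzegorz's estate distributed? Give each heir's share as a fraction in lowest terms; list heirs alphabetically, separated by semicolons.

No spouse, descendants, or parent survives, so the estate passes to Grzegorz's siblings per stirpes.
Half-blood siblings count for one-half the weight of whole-blood siblings at the initial division.
Dividing 1 in proportion to weights (total weight 7/2): Stanislawa (weight 1/2) → 1/7; Ludmila (weight 1/2) → 1/7; Danuta (weight 1) → 2/7; Tadeusz (weight 1) → 2/7; Urszula (weight 1/2) → 1/7.
Stanislawa predeceased; the 1/7 allotted to Stanislawa's branch passes to Stanislawa's issue by representation.
The 1/7 is divided into 2 equal shares of 1/14 among Agnieszka, Jolanta.
Agnieszka is living and takes 1/14.
Jolanta is living and takes 1/14.
Ludmila predeceased; the 1/7 allotted to Ludmila's branch passes to Ludmila's issue by representation.
The 1/7 is divided into 3 equal shares of 1/21 among Radoslaw, Kazimierz, Zofia.
Radoslaw is living and takes 1/21.
Kazimierz is living and takes 1/21.
Zofia is living and takes 1/21.
Danuta is living and takes 2/7.
Tadeusz is living and takes 2/7.
Urszula is living and takes 1/7.

Agnieszka 1/14; Danuta 2/7; Jolanta 1/14; Kazimierz 1/21; Radoslaw 1/21; Tadeusz 2/7; Urszula 1/7; Zofia 1/21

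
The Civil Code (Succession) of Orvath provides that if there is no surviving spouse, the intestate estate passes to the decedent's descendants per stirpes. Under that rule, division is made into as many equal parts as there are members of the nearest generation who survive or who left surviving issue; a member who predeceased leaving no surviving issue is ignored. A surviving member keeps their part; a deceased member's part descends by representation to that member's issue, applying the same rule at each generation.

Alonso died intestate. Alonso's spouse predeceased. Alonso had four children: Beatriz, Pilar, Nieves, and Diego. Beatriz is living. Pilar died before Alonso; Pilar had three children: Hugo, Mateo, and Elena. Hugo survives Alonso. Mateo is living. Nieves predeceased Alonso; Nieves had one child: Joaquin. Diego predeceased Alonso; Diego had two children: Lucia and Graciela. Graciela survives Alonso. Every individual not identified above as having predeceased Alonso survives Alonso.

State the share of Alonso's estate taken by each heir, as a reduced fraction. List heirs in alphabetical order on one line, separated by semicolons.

There is no surviving spouse, so the entire estate passes to Alonso's descendants per stirpes.
The estate is divided into 4 equal shares of 1/4 among Beatriz, Pilar, Nieves, Diego.
Beatriz is living and takes 1/4.
Pilar predeceased; the 1/4 allotted to Pilar's branch passes to Pilar's issue by representation.
The 1/4 is divided into 3 equal shares of 1/12 among Hugo, Mateo, Elena.
Hugo is living and takes 1/12.
Mateo is living and takes 1/12.
Elena is living and takes 1/12.
Nieves predeceased; the 1/4 allotted to Nieves's branch passes to Nieves's issue by representation.
Joaquin is the sole taker at this level and receives the full 1/4.
Diego predeceased; the 1/4 allotted to Diego's branch passes to Diego's issue by representation.
The 1/4 is divided into 2 equal shares of 1/8 among Lucia, Graciela.
Lucia is living and takes 1/8.
Graciela is living and takes 1/8.

Beatriz 1/4; Elena 1/12; Graciela 1/8; Hugo 1/12; Joaquin 1/4; Lucia 1/8; Mateo 1/12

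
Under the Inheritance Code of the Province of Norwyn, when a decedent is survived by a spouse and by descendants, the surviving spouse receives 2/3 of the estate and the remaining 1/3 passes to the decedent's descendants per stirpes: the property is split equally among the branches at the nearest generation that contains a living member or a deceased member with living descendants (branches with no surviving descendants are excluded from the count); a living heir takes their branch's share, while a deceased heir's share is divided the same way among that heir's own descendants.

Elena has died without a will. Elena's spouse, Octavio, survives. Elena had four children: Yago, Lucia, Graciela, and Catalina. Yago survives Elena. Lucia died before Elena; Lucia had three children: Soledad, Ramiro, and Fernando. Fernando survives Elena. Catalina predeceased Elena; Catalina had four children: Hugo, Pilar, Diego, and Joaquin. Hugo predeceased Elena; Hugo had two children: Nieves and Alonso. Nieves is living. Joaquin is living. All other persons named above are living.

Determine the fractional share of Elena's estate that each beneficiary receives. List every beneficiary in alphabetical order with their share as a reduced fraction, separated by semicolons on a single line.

Alonso 1/96; Diego 1/48; Fernando 1/36; Graciela 1/12; Joaquin 1/48; Nieves 1/96; Octavio 2/3; Pilar 1/48; Ramiro 1/36; Soledad 1/36; Yago 1/12

Octavio, as surviving spouse, takes 2/3.
The remaining 1/3 passes to Elena's descendants per stirpes.
The 1/3 is divided into 4 equal shares of 1/12 among Yago, Lucia, Graciela, Catalina.
Yago is living and takes 1/12.
Lucia predeceased; the 1/12 allotted to Lucia's branch passes to Lucia's issue by representation.
The 1/12 is divided into 3 equal shares of 1/36 among Soledad, Ramiro, Fernando.
Soledad is living and takes 1/36.
Ramiro is living and takes 1/36.
Fernando is living and takes 1/36.
Graciela is living and takes 1/12.
Catalina predeceased; the 1/12 allotted to Catalina's branch passes to Catalina's issue by representation.
The 1/12 is divided into 4 equal shares of 1/48 among Hugo, Pilar, Diego, Joaquin.
Hugo predeceased; the 1/48 allotted to Hugo's branch passes to Hugo's issue by representation.
The 1/48 is divided into 2 equal shares of 1/96 among Nieves, Alonso.
Nieves is living and takes 1/96.
Alonso is living and takes 1/96.
Pilar is living and takes 1/48.
Diego is living and takes 1/48.
Joaquin is living and takes 1/48.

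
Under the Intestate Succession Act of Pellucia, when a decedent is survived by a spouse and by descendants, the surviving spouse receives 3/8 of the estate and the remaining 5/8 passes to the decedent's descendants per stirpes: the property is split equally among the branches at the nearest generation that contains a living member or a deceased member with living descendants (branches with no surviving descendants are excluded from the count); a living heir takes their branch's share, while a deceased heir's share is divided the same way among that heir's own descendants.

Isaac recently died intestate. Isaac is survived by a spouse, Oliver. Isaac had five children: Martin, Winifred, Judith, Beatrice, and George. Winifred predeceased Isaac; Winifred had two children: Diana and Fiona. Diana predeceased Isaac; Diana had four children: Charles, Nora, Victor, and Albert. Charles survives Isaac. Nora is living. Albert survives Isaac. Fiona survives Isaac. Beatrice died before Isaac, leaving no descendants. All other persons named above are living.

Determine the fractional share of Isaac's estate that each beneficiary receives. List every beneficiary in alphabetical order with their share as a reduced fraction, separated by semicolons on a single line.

Albert 5/256; Charles 5/256; Fiona 5/64; George 5/32; Judith 5/32; Martin 5/32; Nora 5/256; Oliver 3/8; Victor 5/256

Oliver, as surviving spouse, takes 3/8.
The remaining 5/8 passes to Isaac's descendants per stirpes.
Beatrice left no surviving issue, so that branch lapses and is disregarded.
The 5/8 is divided into 4 equal shares of 5/32 among Martin, Winifred, Judith, George.
Martin is living and takes 5/32.
Winifred predeceased; the 5/32 allotted to Winifred's branch passes to Winifred's issue by representation.
The 5/32 is divided into 2 equal shares of 5/64 among Diana, Fiona.
Diana predeceased; the 5/64 allotted to Diana's branch passes to Diana's issue by representation.
The 5/64 is divided into 4 equal shares of 5/256 among Charles, Nora, Victor, Albert.
Charles is living and takes 5/256.
Nora is living and takes 5/256.
Victor is living and takes 5/256.
Albert is living and takes 5/256.
Fiona is living and takes 5/64.
Judith is living and takes 5/32.
George is living and takes 5/32.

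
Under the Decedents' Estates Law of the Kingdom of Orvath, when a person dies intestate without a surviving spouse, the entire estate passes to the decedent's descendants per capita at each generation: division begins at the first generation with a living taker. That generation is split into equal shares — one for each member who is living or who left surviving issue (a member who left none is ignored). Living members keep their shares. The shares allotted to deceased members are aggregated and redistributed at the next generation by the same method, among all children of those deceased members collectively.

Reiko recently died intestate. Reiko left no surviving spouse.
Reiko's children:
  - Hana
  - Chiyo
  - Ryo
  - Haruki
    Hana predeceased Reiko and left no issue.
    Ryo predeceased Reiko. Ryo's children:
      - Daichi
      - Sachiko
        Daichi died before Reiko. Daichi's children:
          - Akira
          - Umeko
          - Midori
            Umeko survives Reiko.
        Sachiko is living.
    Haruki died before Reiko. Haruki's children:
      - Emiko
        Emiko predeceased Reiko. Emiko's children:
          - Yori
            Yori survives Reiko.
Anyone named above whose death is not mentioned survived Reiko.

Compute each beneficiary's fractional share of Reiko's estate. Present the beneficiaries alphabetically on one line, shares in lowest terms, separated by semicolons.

Akira 1/9; Chiyo 1/3; Midori 1/9; Sachiko 2/9; Umeko 1/9; Yori 1/9

There is no surviving spouse, so the entire estate passes to Reiko's descendants per capita at each generation.
At generation 1 (Chiyo, Ryo, Haruki) there are 3 shares of (1)/3 = 1/3 each.
Living: Chiyo — each takes 1/3.
Deceased: Ryo and Haruki. Their combined 2/3 is pooled and carried to generation 2.
At generation 2 (Daichi, Sachiko, Emiko) there are 3 shares of (2/3)/3 = 2/9 each.
Living: Sachiko — each takes 2/9.
Deceased: Daichi and Emiko. Their combined 4/9 is pooled and carried to generation 3.
At generation 3 (Akira, Umeko, Midori, Yori) there are 4 shares of (4/9)/4 = 1/9 each.
Living: Akira, Umeko, Midori, and Yori — each takes 1/9.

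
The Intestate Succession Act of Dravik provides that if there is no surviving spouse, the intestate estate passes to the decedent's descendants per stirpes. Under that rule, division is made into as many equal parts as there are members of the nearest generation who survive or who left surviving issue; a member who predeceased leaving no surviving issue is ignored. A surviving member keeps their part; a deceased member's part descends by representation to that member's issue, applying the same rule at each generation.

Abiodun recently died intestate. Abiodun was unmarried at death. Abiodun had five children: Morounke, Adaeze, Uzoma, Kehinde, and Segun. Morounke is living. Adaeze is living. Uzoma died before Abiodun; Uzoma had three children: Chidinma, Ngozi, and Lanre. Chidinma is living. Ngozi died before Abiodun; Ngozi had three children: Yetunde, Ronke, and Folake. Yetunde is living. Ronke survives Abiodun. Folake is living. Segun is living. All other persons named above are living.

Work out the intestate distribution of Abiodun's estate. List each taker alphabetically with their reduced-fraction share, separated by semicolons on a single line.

Adaeze 1/5; Chidinma 1/15; Folake 1/45; Kehinde 1/5; Lanre 1/15; Morounke 1/5; Ronke 1/45; Segun 1/5; Yetunde 1/45

There is no surviving spouse, so the entire estate passes to Abiodun's descendants per stirpes.
The estate is divided into 5 equal shares of 1/5 among Morounke, Adaeze, Uzoma, Kehinde, Segun.
Morounke is living and takes 1/5.
Adaeze is living and takes 1/5.
Uzoma predeceased; the 1/5 allotted to Uzoma's branch passes to Uzoma's issue by representation.
The 1/5 is divided into 3 equal shares of 1/15 among Chidinma, Ngozi, Lanre.
Chidinma is living and takes 1/15.
Ngozi predeceased; the 1/15 allotted to Ngozi's branch passes to Ngozi's issue by representation.
The 1/15 is divided into 3 equal shares of 1/45 among Yetunde, Ronke, Folake.
Yetunde is living and takes 1/45.
Ronke is living and takes 1/45.
Folake is living and takes 1/45.
Lanre is living and takes 1/15.
Kehinde is living and takes 1/5.
Segun is living and takes 1/5.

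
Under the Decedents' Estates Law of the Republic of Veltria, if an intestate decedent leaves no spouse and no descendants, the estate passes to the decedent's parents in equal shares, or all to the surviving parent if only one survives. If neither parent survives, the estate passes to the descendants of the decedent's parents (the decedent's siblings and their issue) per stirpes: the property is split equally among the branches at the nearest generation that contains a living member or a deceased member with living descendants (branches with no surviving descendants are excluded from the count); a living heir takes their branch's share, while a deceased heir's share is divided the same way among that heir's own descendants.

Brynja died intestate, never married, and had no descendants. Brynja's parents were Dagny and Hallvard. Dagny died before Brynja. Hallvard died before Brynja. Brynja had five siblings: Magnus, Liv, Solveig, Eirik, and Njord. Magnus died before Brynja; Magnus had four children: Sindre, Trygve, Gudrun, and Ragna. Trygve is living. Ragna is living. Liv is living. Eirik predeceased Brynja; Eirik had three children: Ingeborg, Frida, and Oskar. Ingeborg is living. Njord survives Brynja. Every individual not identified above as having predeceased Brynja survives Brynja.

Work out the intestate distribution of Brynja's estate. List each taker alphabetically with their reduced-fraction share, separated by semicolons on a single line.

Frida 1/15; Gudrun 1/20; Ingeborg 1/15; Liv 1/5; Njord 1/5; Oskar 1/15; Ragna 1/20; Sindre 1/20; Solveig 1/5; Trygve 1/20

Neither parent survives and there are no descendants, so the estate passes to Brynja's siblings and their issue per stirpes.
The estate is divided into 5 equal shares of 1/5 among Magnus, Liv, Solveig, Eirik, Njord.
Magnus predeceased; the 1/5 allotted to Magnus's branch passes to Magnus's issue by representation.
The 1/5 is divided into 4 equal shares of 1/20 among Sindre, Trygve, Gudrun, Ragna.
Sindre is living and takes 1/20.
Trygve is living and takes 1/20.
Gudrun is living and takes 1/20.
Ragna is living and takes 1/20.
Liv is living and takes 1/5.
Solveig is living and takes 1/5.
Eirik predeceased; the 1/5 allotted to Eirik's branch passes to Eirik's issue by representation.
The 1/5 is divided into 3 equal shares of 1/15 among Ingeborg, Frida, Oskar.
Ingeborg is living and takes 1/15.
Frida is living and takes 1/15.
Oskar is living and takes 1/15.
Njord is living and takes 1/5.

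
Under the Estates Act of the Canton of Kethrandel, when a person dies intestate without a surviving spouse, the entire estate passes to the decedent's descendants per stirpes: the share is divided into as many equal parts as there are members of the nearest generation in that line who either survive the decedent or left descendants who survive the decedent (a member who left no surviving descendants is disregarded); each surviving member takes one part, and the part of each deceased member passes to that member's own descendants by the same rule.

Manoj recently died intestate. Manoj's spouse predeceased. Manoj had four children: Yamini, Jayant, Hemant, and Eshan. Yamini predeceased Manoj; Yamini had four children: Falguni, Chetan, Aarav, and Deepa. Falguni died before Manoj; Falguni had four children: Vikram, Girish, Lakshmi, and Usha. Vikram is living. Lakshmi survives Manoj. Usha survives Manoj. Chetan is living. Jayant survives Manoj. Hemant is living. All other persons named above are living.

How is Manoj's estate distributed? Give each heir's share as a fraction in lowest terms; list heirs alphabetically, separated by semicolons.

There is no surviving spouse, so the entire estate passes to Manoj's descendants per stirpes.
The estate is divided into 4 equal shares of 1/4 among Yamini, Jayant, Hemant, Eshan.
Yamini predeceased; the 1/4 allotted to Yamini's branch passes to Yamini's issue by representation.
The 1/4 is divided into 4 equal shares of 1/16 among Falguni, Chetan, Aarav, Deepa.
Falguni predeceased; the 1/16 allotted to Falguni's branch passes to Falguni's issue by representation.
The 1/16 is divided into 4 equal shares of 1/64 among Vikram, Girish, Lakshmi, Usha.
Vikram is living and takes 1/64.
Girish is living and takes 1/64.
Lakshmi is living and takes 1/64.
Usha is living and takes 1/64.
Chetan is living and takes 1/16.
Aarav is living and takes 1/16.
Deepa is living and takes 1/16.
Jayant is living and takes 1/4.
Hemant is living and takes 1/4.
Eshan is living and takes 1/4.

Aarav 1/16; Chetan 1/16; Deepa 1/16; Eshan 1/4; Girish 1/64; Hemant 1/4; Jayant 1/4; Lakshmi 1/64; Usha 1/64; Vikram 1/64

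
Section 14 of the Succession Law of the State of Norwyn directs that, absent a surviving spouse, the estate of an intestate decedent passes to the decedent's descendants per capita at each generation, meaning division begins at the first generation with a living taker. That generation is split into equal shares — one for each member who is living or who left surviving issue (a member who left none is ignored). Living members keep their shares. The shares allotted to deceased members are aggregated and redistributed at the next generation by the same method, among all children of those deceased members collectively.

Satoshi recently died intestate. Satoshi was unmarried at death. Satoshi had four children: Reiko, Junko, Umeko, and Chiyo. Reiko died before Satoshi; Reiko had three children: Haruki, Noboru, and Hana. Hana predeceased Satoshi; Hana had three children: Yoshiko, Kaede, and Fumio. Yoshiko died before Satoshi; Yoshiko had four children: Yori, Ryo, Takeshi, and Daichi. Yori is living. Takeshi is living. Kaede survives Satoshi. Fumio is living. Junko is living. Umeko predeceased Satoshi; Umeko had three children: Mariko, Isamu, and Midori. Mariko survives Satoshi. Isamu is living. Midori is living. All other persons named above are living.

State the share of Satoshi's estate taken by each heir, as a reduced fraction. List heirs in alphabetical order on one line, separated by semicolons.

There is no surviving spouse, so the entire estate passes to Satoshi's descendants per capita at each generation.
At generation 1 (Reiko, Junko, Umeko, Chiyo) there are 4 shares of (1)/4 = 1/4 each.
Living: Junko and Chiyo — each takes 1/4.
Deceased: Reiko and Umeko. Their combined 1/2 is pooled and carried to generation 2.
At generation 2 (Haruki, Noboru, Hana, Mariko, Isamu, Midori) there are 6 shares of (1/2)/6 = 1/12 each.
Living: Haruki, Noboru, Mariko, Isamu, and Midori — each takes 1/12.
Deceased: Hana. That 1/12 share is carried to generation 3.
At generation 3 (Yoshiko, Kaede, Fumio) there are 3 shares of (1/12)/3 = 1/36 each.
Living: Kaede and Fumio — each takes 1/36.
Deceased: Yoshiko. That 1/36 share is carried to generation 4.
At generation 4 (Yori, Ryo, Takeshi, Daichi) there are 4 shares of (1/36)/4 = 1/144 each.
Living: Yori, Ryo, Takeshi, and Daichi — each takes 1/144.

Chiyo 1/4; Daichi 1/144; Fumio 1/36; Haruki 1/12; Isamu 1/12; Junko 1/4; Kaede 1/36; Mariko 1/12; Midori 1/12; Noboru 1/12; Ryo 1/144; Takeshi 1/144; Yori 1/144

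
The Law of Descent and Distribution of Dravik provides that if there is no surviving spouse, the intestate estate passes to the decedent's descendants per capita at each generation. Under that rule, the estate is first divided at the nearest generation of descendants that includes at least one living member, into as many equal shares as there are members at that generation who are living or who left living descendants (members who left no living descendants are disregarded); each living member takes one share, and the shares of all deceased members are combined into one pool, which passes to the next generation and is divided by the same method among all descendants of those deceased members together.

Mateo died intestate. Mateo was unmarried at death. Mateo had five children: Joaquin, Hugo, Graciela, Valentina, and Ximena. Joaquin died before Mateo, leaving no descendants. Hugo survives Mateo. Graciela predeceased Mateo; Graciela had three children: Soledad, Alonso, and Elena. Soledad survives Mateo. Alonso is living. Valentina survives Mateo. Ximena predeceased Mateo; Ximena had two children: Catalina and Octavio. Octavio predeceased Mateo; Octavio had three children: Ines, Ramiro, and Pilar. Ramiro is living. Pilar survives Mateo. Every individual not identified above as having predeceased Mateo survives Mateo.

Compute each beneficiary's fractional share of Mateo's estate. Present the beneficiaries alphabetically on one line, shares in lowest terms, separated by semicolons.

There is no surviving spouse, so the entire estate passes to Mateo's descendants per capita at each generation.
At generation 1 (Hugo, Graciela, Valentina, Ximena) there are 4 shares of (1)/4 = 1/4 each.
Living: Hugo and Valentina — each takes 1/4.
Deceased: Graciela and Ximena. Their combined 1/2 is pooled and carried to generation 2.
At generation 2 (Soledad, Alonso, Elena, Catalina, Octavio) there are 5 shares of (1/2)/5 = 1/10 each.
Living: Soledad, Alonso, Elena, and Catalina — each takes 1/10.
Deceased: Octavio. That 1/10 share is carried to generation 3.
At generation 3 (Ines, Ramiro, Pilar) there are 3 shares of (1/10)/3 = 1/30 each.
Living: Ines, Ramiro, and Pilar — each takes 1/30.

Alonso 1/10; Catalina 1/10; Elena 1/10; Hugo 1/4; Ines 1/30; Pilar 1/30; Ramiro 1/30; Soledad 1/10; Valentina 1/4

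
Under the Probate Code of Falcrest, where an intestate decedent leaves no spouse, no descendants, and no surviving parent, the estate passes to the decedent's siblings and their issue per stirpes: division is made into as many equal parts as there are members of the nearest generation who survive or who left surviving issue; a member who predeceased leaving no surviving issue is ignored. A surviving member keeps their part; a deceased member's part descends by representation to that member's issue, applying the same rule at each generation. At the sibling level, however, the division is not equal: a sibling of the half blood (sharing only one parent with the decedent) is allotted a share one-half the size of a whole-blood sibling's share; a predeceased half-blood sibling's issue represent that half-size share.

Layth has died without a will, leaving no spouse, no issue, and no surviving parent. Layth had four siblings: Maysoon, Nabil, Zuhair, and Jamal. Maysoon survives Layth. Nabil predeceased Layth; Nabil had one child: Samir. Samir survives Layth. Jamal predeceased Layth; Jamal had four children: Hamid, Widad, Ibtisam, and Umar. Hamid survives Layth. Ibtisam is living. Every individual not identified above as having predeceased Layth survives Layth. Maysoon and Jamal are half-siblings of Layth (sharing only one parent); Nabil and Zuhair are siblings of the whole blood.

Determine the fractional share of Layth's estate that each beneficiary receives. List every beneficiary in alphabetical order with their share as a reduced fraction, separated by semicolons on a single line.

Hamid 1/24; Ibtisam 1/24; Maysoon 1/6; Samir 1/3; Umar 1/24; Widad 1/24; Zuhair 1/3

No spouse, descendants, or parent survives, so the estate passes to Layth's siblings per stirpes.
Half-blood siblings count for one-half the weight of whole-blood siblings at the initial division.
Dividing 1 in proportion to weights (total weight 3): Maysoon (weight 1/2) → 1/6; Nabil (weight 1) → 1/3; Zuhair (weight 1) → 1/3; Jamal (weight 1/2) → 1/6.
Maysoon is living and takes 1/6.
Nabil predeceased; the 1/3 allotted to Nabil's branch passes to Nabil's issue by representation.
Samir is the sole taker at this level and receives the full 1/3.
Zuhair is living and takes 1/3.
Jamal predeceased; the 1/6 allotted to Jamal's branch passes to Jamal's issue by representation.
The 1/6 is divided into 4 equal shares of 1/24 among Hamid, Widad, Ibtisam, Umar.
Hamid is living and takes 1/24.
Widad is living and takes 1/24.
Ibtisam is living and takes 1/24.
Umar is living and takes 1/24.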